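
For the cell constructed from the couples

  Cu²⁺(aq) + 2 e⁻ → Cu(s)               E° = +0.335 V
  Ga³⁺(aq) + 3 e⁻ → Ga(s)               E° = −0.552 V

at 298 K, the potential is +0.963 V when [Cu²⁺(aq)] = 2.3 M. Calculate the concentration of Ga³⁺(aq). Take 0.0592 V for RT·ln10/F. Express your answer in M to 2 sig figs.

0.00049 M

Cu²⁺/Cu is the cathode (higher E°); E°cell = +0.335 − (−0.552) = +0.887 V with n = 6.
From the Nernst equation, log Q = n(E° − E)/0.0592 = 6·(+0.887 − (+0.963))/0.0592 = −7.703.
Balancing electrons gives 3 Cu²⁺(aq) + 2 Ga(s) → 3 Cu(s) + 2 Ga³⁺(aq); thus Q = [Ga³⁺(aq)]^2 / [Cu²⁺(aq)]^3.
Substituting the known concentrations and solving, log [Ga³⁺(aq)] = −3.309 and [Ga³⁺(aq)] = 0.00049 M.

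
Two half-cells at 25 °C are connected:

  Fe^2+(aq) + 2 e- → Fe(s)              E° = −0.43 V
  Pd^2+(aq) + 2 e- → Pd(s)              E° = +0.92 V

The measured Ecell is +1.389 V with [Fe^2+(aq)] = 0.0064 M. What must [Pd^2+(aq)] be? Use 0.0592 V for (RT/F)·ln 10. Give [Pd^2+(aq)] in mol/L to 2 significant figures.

With Pd²⁺/Pd at the cathode and Fe²⁺/Fe at the anode, E°cell = +0.92 − (−0.43) = +1.35 V (n = 2).
From the Nernst equation, log Q = n(E° − E)/0.0592 = 2·(+1.35 − (+1.389))/0.0592 = −1.318.
The balanced reaction is Pd^2+(aq) + Fe(s) → Pd(s) + Fe^2+(aq), so Q = [Fe^2+(aq)] / [Pd^2+(aq)].
Substituting the known concentrations and solving, log [Pd^2+(aq)] = −0.876 and [Pd^2+(aq)] = 0.13 M.

0.13 M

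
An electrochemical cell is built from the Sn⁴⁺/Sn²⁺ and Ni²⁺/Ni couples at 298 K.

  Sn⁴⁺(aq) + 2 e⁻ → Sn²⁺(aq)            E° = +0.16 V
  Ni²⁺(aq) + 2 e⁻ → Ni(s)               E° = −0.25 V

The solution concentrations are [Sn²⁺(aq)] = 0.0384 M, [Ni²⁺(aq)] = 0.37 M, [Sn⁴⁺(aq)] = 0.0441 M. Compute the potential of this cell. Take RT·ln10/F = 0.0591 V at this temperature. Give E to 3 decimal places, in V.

Sn⁴⁺/Sn²⁺ is reduced (cathode, E° = +0.16 V) and Ni²⁺/Ni is oxidized (anode).
E°cell = E°cat − E°an = +0.16 − (−0.25) = +0.41 V; n = 2.
For the overall reaction Sn⁴⁺(aq) + Ni(s) → Sn²⁺(aq) + Ni²⁺(aq), Q = ([Sn²⁺(aq)]·[Ni²⁺(aq)]) / [Sn⁴⁺(aq)] = 0.322, giving log Q = −0.492.
Applying E = E° − (RT ln10/nF)·log Q gives +0.41 − (0.0591/2)(−0.492) = +0.425 V.

+0.425 V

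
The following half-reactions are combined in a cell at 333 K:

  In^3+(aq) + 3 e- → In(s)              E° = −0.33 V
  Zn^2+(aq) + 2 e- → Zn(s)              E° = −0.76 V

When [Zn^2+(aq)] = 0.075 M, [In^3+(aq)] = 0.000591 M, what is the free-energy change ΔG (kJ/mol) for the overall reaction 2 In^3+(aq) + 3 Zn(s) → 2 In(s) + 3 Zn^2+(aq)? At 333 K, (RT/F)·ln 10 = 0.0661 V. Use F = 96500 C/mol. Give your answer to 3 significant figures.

E°cell = −0.33 − (−0.76) = +0.43 V; the balanced reaction transfers n = 6 electrons.
Here Q = [Zn^2+(aq)]^3 / [In^3+(aq)]^2 = 1.21×10^3 (log Q = 3.082), giving E = +0.43 − (0.0661/6)·(3.082) = +0.3960 V.
Then ΔG = −nFE = −6 × 96500 × +0.3960 J/mol = −229 kJ/mol.

−229 kJ/mol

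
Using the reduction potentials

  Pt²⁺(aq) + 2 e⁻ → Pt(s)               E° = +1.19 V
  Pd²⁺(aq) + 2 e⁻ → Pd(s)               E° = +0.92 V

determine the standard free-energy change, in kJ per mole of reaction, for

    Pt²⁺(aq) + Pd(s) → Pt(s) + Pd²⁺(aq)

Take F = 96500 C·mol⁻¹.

−52.1 kJ/mol

In the reaction as written Pt²⁺(aq) is reduced, so the Pt²⁺/Pt couple is the cathode and Pd²⁺/Pd is the anode.
E°cell = +1.19 − (+0.92) = +0.27 V; balancing electrons gives n = 2.
ΔG° = −nFE°cell = −(2)(96500)(+0.27) J/mol = −52.1 kJ/mol.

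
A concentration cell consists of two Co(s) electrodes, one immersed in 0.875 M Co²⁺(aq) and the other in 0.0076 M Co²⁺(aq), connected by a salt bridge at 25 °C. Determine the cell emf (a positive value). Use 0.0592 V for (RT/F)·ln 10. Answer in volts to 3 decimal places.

For a concentration cell E°cell = 0, since both electrodes use the same couple.
The compartment with the higher Co²⁺(aq) concentration (0.875 M) acts as the cathode; ions are reduced there and produced at the dilute (0.0076 M) anode.
With n = 2, Ecell = −(0.0592/2)·log([dilute]/[conc]) = −(0.0592/2)·log(0.0076/0.875) = +0.061 V.

0.061 V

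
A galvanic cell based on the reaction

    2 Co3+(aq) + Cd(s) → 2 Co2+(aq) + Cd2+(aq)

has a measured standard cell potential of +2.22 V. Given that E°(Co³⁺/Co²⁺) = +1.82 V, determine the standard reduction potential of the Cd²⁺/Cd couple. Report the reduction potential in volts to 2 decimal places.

−0.40 V

In the reaction as written the Co³⁺/Co²⁺ couple is reduced (cathode) and Cd²⁺/Cd is oxidized (anode), so E°cell = E°(Co³⁺/Co²⁺) − E°(Cd²⁺/Cd).
E°(Cd²⁺/Cd) = E°(cathode) − E°cell = +1.82 − (+2.22) = −0.40 V.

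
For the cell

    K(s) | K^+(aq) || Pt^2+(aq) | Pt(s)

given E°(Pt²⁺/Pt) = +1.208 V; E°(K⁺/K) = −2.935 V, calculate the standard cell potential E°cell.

By convention the left-hand electrode in cell notation is the anode (oxidation) and the right-hand electrode is the cathode (reduction).
E°cell = E°(right) − E°(left) = +1.208 − (−2.935) = +4.143 V.

+4.143 V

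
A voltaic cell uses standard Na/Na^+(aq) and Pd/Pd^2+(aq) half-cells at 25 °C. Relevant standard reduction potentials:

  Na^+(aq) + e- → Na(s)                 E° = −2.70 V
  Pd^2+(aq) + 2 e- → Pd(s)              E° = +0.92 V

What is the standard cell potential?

The Pd²⁺/Pd couple has the higher E°, so Pd ion is reduced (cathode) and Na is oxidized (anode).
E°cell = E°(cathode) − E°(anode) = +0.92 − (−2.70) = +3.62 V.

+3.62 V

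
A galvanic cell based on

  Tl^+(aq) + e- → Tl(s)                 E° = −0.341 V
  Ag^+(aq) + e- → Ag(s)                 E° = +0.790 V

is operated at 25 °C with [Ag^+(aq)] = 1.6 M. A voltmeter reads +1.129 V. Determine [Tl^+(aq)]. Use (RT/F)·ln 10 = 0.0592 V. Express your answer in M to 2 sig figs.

1.7 M

The Ag⁺/Ag couple has the larger reduction potential, so it is the cathode: E°cell = +0.790 − (−0.341) = +1.131 V and n = 1.
Rearranging E = E° − (0.0592/n)·log Q gives log Q = 1(+1.131 − (+1.129))/0.0592 = 0.034.
For Ag^+(aq) + Tl(s) → Ag(s) + Tl^+(aq), the reaction quotient is Q = [Tl^+(aq)] / [Ag^+(aq)].
Isolating [Tl^+(aq)] in Q = 10^{0.034} yields log [Tl^+(aq)] = 0.238, i.e. 1.7 M.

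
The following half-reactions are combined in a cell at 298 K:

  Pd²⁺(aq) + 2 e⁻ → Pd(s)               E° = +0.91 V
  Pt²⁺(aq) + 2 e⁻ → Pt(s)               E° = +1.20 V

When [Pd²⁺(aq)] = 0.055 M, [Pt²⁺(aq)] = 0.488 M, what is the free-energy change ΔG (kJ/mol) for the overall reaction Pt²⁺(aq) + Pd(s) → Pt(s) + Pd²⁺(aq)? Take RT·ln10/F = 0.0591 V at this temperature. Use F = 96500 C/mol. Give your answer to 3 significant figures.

With Pt²⁺/Pt reduced at the cathode, E°cell = +1.20 − (+0.91) = +0.29 V and n = 2.
Q = [Pd²⁺(aq)] / [Pt²⁺(aq)] = 0.113, so log Q = −0.948 and E = +0.29 − (0.0591/2)(−0.948) = +0.3180 V.
ΔG = −nFE = −(2)(96500)(+0.3180) J/mol = −61.4 kJ/mol.

−61.4 kJ/mol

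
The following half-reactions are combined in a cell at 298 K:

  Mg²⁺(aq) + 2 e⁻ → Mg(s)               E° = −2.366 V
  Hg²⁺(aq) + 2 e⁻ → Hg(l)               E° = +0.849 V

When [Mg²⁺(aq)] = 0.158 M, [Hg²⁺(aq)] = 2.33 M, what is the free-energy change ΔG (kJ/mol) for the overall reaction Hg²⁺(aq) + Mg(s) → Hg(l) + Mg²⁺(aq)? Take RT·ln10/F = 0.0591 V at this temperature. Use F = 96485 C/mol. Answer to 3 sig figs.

E°cell = +0.849 − (−2.366) = +3.215 V; the balanced reaction transfers n = 2 electrons.
Q = [Mg²⁺(aq)] / [Hg²⁺(aq)] = 0.0678, so log Q = −1.169 and E = +3.215 − (0.0591/2)(−1.169) = +3.2495 V.
Finally ΔG = −nFE = −(2)(96485 C/mol)(+3.2495 V) = −627 kJ/mol.

−627 kJ/mol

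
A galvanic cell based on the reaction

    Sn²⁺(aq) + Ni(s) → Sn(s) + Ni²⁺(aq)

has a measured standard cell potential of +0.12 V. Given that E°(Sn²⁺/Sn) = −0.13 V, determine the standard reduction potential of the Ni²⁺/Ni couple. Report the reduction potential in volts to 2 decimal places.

In the reaction as written the Sn²⁺/Sn couple is reduced (cathode) and Ni²⁺/Ni is oxidized (anode), so E°cell = E°(Sn²⁺/Sn) − E°(Ni²⁺/Ni).
E°(Ni²⁺/Ni) = E°(cathode) − E°cell = −0.13 − (+0.12) = −0.25 V.

−0.25 V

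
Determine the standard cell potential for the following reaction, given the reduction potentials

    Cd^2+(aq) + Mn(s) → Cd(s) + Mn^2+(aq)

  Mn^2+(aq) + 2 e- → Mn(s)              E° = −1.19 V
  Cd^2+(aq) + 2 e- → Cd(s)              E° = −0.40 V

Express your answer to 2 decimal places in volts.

+0.79 V

In the reaction as written, Cd^2+(aq) is reduced (cathode) and Mn^2+(aq) is produced by oxidation at the anode.
E°cell = E°(cathode) − E°(anode) = −0.40 − (−1.19) = +0.79 V.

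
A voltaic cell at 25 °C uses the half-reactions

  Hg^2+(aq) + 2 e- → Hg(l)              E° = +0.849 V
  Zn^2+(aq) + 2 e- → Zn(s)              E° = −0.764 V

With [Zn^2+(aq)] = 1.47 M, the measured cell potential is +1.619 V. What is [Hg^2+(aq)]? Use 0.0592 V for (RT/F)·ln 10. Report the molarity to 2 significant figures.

2.3 M

Hg²⁺/Hg is the cathode (higher E°); E°cell = +0.849 − (−0.764) = +1.613 V with n = 2.
Rearranging E = E° − (0.0592/n)·log Q gives log Q = 2(+1.613 − (+1.619))/0.0592 = −0.203.
Balancing electrons gives Hg^2+(aq) + Zn(s) → Hg(l) + Zn^2+(aq); thus Q = [Zn^2+(aq)] / [Hg^2+(aq)].
Isolating [Hg^2+(aq)] in Q = 10^{−0.203} yields log [Hg^2+(aq)] = 0.370, i.e. 2.3 M.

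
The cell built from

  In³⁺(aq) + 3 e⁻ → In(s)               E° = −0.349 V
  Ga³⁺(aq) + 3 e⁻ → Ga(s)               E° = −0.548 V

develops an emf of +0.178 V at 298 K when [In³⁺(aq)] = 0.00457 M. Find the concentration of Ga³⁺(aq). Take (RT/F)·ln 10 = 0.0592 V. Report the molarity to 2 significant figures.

0.053 M

In³⁺/In is the cathode (higher E°); E°cell = −0.349 − (−0.548) = +0.199 V with n = 3.
Rearranging E = E° − (0.0592/n)·log Q gives log Q = 3(+0.199 − (+0.178))/0.0592 = 1.064.
For In³⁺(aq) + Ga(s) → In(s) + Ga³⁺(aq), the reaction quotient is Q = [Ga³⁺(aq)] / [In³⁺(aq)].
Solving for the unknown gives log [Ga³⁺(aq)] = −1.276, so [Ga³⁺(aq)] ≈ 0.053 M.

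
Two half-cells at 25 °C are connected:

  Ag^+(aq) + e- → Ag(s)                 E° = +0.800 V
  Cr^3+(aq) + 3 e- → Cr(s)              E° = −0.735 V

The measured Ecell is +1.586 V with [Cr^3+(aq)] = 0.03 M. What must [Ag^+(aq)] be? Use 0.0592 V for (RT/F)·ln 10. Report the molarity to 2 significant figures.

Ag⁺/Ag is the cathode (higher E°); E°cell = +0.800 − (−0.735) = +1.535 V with n = 3.
From the Nernst equation, log Q = n(E° − E)/0.0592 = 3·(+1.535 − (+1.586))/0.0592 = −2.584.
Balancing electrons gives 3 Ag^+(aq) + Cr(s) → 3 Ag(s) + Cr^3+(aq); thus Q = [Cr^3+(aq)] / [Ag^+(aq)]^3.
Solving for the unknown gives log [Ag^+(aq)] = 0.354, so [Ag^+(aq)] ≈ 2.3 M.

2.3 M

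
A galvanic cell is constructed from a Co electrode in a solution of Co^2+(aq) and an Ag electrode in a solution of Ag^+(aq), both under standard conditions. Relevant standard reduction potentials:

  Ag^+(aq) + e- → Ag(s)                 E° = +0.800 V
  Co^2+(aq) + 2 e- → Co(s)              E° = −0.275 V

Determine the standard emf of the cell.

Of the two couples in this cell, the one with the more positive reduction potential is reduced at the cathode: here that is Ag⁺/Ag (+0.800 V); Co²⁺/Co (−0.275 V) is the anode.
E°cell = E°(cathode) − E°(anode) = +0.800 − (−0.275) = +1.075 V.

+1.075 V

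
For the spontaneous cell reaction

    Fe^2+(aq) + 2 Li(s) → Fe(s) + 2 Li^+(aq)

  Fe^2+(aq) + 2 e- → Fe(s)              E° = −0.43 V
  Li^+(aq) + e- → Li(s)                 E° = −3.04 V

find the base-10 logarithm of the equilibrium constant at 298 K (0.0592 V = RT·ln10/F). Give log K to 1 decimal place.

The Fe²⁺/Fe couple is reduced (cathode); E°cell = −0.43 − (−3.04) = +2.61 V with n = 2.
At equilibrium E = 0, so log K = nE°cell / 0.0592 = (2)(+2.61) / 0.0592 = 88.2.

log K = 88.2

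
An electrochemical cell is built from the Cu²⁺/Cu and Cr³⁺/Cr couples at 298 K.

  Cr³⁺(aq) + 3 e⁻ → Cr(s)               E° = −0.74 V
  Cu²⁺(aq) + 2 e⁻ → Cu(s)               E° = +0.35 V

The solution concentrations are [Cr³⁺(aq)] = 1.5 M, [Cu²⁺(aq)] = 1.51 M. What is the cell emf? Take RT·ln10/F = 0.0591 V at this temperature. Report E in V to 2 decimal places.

The Cu²⁺/Cu couple has the more positive E°, so it is the cathode; Cr³⁺/Cr is the anode.
The standard potential is +0.35 − (−0.74) = +1.09 V and the balanced reaction transfers n = 6 electrons.
For the overall reaction 3 Cu²⁺(aq) + 2 Cr(s) → 3 Cu(s) + 2 Cr³⁺(aq), Q = [Cr³⁺(aq)]^2 / [Cu²⁺(aq)]^3 = 0.654, giving log Q = −0.185.
By the Nernst equation, E = +1.09 − (0.0591/6)·(−0.185) = +1.09 V.

+1.09 V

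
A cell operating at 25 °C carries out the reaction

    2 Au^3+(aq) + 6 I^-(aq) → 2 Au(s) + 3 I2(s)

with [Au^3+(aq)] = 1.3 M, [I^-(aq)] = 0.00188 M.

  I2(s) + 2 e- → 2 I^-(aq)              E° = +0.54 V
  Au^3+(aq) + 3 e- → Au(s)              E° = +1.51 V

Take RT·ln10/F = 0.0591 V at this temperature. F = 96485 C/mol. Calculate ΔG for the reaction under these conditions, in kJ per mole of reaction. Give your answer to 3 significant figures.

The standard cell potential is +1.51 − (+0.54) = +0.97 V, with n = 6 electrons in the balanced equation.
Here Q = 1 / ([Au^3+(aq)]^2·[I^-(aq)]^6) = 1.34×10^16 (log Q = 16.127), giving E = +0.97 − (0.0591/6)·(16.127) = +0.8111 V.
Then ΔG = −nFE = −6 × 96485 × +0.8111 J/mol = −470 kJ/mol.

−470 kJ/mol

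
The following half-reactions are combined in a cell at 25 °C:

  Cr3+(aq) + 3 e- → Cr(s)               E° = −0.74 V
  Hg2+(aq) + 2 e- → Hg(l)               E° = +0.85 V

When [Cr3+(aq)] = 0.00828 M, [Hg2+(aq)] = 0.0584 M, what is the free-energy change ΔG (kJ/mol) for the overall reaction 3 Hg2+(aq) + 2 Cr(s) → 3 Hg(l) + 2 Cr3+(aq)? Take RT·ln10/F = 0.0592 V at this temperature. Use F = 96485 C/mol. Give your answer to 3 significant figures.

−923 kJ/mol

E°cell = +0.85 − (−0.74) = +1.59 V; the balanced reaction transfers n = 6 electrons.
Q = [Cr3+(aq)]^2 / [Hg2+(aq)]^3 = 0.344, so log Q = −0.463 and E = +1.59 − (0.0592/6)(−0.463) = +1.5946 V.
ΔG = −nFE = −(6)(96485)(+1.5946) J/mol = −923 kJ/mol.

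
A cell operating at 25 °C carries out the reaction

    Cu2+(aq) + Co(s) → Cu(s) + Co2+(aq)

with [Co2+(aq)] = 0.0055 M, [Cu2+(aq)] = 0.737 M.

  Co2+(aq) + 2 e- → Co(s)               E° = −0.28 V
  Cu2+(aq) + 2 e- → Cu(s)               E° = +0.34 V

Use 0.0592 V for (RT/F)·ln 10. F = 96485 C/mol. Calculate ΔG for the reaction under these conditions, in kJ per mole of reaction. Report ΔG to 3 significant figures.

−132 kJ/mol

The standard cell potential is +0.34 − (−0.28) = +0.62 V, with n = 2 electrons in the balanced equation.
Q = [Co2+(aq)] / [Cu2+(aq)] = 0.00746, so log Q = −2.127 and E = +0.62 − (0.0592/2)(−2.127) = +0.6830 V.
Then ΔG = −nFE = −2 × 96485 × +0.6830 J/mol = −132 kJ/mol.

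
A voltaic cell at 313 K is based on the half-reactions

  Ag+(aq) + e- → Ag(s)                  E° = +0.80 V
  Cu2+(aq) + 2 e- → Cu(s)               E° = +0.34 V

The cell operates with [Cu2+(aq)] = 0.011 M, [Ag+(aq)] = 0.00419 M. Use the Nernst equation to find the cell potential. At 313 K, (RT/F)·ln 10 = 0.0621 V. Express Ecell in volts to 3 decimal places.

Since E°(Ag⁺/Ag) > E°(Cu²⁺/Cu), Ag⁺/Ag serves as the cathode.
The standard potential is +0.80 − (+0.34) = +0.46 V and the balanced reaction transfers n = 2 electrons.
The balanced reaction is 2 Ag+(aq) + Cu(s) → 2 Ag(s) + Cu2+(aq), so Q = [Cu2+(aq)] / [Ag+(aq)]^2 = 627 and log Q = 2.797.
Applying E = E° − (RT ln10/nF)·log Q gives +0.46 − (0.0621/2)(2.797) = +0.373 V.

+0.373 V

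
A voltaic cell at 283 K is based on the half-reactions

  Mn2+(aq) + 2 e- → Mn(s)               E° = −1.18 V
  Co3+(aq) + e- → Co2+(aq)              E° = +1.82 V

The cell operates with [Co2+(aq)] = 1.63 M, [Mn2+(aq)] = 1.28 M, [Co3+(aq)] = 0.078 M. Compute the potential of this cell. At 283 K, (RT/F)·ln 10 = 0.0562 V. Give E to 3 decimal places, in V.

Co³⁺/Co²⁺ is reduced (cathode, E° = +1.82 V) and Mn²⁺/Mn is oxidized (anode).
The standard potential is +1.82 − (−1.18) = +3.00 V and the balanced reaction transfers n = 2 electrons.
The balanced reaction is 2 Co3+(aq) + Mn(s) → 2 Co2+(aq) + Mn2+(aq), so Q = ([Co2+(aq)]^2·[Mn2+(aq)]) / [Co3+(aq)]^2 = 559 and log Q = 2.747.
Applying E = E° − (RT ln10/nF)·log Q gives +3.00 − (0.0562/2)(2.747) = +2.923 V.

+2.923 V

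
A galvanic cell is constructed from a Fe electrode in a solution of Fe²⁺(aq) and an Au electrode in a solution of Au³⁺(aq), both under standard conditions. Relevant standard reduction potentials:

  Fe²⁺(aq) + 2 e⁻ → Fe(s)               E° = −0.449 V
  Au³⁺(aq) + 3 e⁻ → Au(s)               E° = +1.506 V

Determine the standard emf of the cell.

Of the two couples in this cell, the one with the more positive reduction potential is reduced at the cathode: here that is Au³⁺/Au (+1.506 V); Fe²⁺/Fe (−0.449 V) is the anode.
E°cell = E°(cathode) − E°(anode) = +1.506 − (−0.449) = +1.955 V.

+1.955 V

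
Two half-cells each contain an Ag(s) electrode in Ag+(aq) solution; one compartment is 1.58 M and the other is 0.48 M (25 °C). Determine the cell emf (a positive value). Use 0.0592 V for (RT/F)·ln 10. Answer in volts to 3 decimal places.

0.031 V

For a concentration cell E°cell = 0, since both electrodes use the same couple.
The compartment with the higher Ag+(aq) concentration (1.58 M) acts as the cathode; ions are reduced there and produced at the dilute (0.48 M) anode.
With n = 1, Ecell = −(0.0592/1)·log([dilute]/[conc]) = −(0.0592/1)·log(0.48/1.58) = +0.031 V.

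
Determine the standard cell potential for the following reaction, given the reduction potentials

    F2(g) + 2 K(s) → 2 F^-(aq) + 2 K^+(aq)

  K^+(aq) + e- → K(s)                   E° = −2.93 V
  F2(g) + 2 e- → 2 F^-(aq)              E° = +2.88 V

F2(g) gains electrons, so the F₂/F⁻ couple is the cathode; the K⁺/K couple is the anode.
E°cell = E°(cathode) − E°(anode) = +2.88 − (−2.93) = +5.81 V.

+5.81 V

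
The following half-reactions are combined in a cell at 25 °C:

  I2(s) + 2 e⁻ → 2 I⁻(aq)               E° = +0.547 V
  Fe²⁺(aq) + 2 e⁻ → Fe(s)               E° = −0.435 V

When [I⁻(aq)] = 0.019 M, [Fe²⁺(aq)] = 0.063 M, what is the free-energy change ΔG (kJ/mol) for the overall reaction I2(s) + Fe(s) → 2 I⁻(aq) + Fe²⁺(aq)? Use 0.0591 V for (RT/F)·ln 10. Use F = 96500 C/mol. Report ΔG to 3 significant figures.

With I₂/I⁻ reduced at the cathode, E°cell = +0.547 − (−0.435) = +0.982 V and n = 2.
Q = [I⁻(aq)]^2·[Fe²⁺(aq)] = 2.27×10^−5, so log Q = −4.643 and E = +0.982 − (0.0591/2)(−4.643) = +1.1192 V.
ΔG = −nFE = −(2)(96500)(+1.1192) J/mol = −216 kJ/mol.

−216 kJ/mol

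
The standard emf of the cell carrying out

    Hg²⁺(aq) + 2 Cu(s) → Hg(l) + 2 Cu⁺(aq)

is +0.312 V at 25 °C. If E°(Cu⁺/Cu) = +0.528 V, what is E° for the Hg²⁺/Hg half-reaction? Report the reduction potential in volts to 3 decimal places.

+0.840 V

In the reaction as written the Hg²⁺/Hg couple is reduced (cathode) and Cu⁺/Cu is oxidized (anode), so E°cell = E°(Hg²⁺/Hg) − E°(Cu⁺/Cu).
E°(Hg²⁺/Hg) = E°cell + E°(anode) = +0.312 + (+0.528) = +0.840 V.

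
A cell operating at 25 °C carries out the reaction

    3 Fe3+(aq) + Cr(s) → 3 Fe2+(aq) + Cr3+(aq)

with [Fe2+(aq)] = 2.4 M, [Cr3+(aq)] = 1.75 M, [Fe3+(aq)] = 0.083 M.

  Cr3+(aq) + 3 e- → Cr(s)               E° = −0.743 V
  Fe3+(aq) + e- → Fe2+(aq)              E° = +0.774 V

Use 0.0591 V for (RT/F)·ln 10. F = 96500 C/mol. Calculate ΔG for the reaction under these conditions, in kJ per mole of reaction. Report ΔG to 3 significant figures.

With Fe³⁺/Fe²⁺ reduced at the cathode, E°cell = +0.774 − (−0.743) = +1.517 V and n = 3.
Here Q = ([Fe2+(aq)]^3·[Cr3+(aq)]) / [Fe3+(aq)]^3 = 4.23×10^4 (log Q = 4.626), giving E = +1.517 − (0.0591/3)·(4.626) = +1.4259 V.
Finally ΔG = −nFE = −(3)(96500 C/mol)(+1.4259 V) = −413 kJ/mol.

−413 kJ/mol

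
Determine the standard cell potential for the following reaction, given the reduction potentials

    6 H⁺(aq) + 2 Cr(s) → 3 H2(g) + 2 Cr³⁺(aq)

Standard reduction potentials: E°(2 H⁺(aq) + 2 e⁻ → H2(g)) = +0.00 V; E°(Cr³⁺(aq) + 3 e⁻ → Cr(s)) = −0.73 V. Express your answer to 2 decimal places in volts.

+0.73 V

In the reaction as written, H⁺(aq) is reduced (cathode) and Cr³⁺(aq) is produced by oxidation at the anode.
E°cell = E°(cathode) − E°(anode) = +0.00 − (−0.73) = +0.73 V.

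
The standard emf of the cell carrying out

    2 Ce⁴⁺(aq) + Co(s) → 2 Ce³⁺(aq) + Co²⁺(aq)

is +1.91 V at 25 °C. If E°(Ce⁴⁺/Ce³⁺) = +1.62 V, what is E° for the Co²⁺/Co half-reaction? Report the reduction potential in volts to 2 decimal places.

−0.29 V

In the reaction as written the Ce⁴⁺/Ce³⁺ couple is reduced (cathode) and Co²⁺/Co is oxidized (anode), so E°cell = E°(Ce⁴⁺/Ce³⁺) − E°(Co²⁺/Co).
E°(Co²⁺/Co) = E°(cathode) − E°cell = +1.62 − (+1.91) = −0.29 V.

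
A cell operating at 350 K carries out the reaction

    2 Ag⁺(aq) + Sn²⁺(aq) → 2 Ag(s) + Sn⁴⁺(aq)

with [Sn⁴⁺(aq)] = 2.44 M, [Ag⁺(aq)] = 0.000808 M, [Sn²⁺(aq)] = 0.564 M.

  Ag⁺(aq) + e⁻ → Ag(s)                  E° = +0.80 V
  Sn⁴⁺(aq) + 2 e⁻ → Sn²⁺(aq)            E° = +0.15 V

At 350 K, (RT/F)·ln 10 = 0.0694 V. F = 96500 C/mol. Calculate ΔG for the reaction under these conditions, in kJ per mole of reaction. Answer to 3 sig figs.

−79.8 kJ/mol

E°cell = +0.80 − (+0.15) = +0.65 V; the balanced reaction transfers n = 2 electrons.
The reaction quotient is [Sn⁴⁺(aq)] / ([Ag⁺(aq)]^2·[Sn²⁺(aq)]) = 6.63×10^6; by Nernst, E = +0.65 − (0.0694/2)(6.821) = +0.4133 V.
Then ΔG = −nFE = −2 × 96500 × +0.4133 J/mol = −79.8 kJ/mol.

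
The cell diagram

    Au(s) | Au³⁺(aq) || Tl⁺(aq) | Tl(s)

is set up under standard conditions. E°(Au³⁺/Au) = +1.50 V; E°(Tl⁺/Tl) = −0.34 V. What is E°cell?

By convention the left-hand electrode in cell notation is the anode (oxidation) and the right-hand electrode is the cathode (reduction).
E°cell = E°(right) − E°(left) = −0.34 − (+1.50) = −1.84 V.
The negative sign shows that, as written, the cell would require an external voltage to drive the reaction.

−1.84 V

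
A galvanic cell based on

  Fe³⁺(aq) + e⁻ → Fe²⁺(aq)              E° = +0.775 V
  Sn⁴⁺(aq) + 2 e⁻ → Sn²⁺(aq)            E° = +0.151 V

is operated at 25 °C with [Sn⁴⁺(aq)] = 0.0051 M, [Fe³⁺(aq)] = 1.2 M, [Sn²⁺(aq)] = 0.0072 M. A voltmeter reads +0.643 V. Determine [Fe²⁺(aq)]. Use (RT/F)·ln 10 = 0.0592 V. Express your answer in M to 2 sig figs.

0.68 M

The Fe³⁺/Fe²⁺ couple has the larger reduction potential, so it is the cathode: E°cell = +0.775 − (+0.151) = +0.624 V and n = 2.
Since E = E° − (0.0592/n)·log Q, log Q = n(E° − E)/0.0592 = −0.642.
For 2 Fe³⁺(aq) + Sn²⁺(aq) → 2 Fe²⁺(aq) + Sn⁴⁺(aq), the reaction quotient is Q = ([Fe²⁺(aq)]^2·[Sn⁴⁺(aq)]) / ([Fe³⁺(aq)]^2·[Sn²⁺(aq)]).
Substituting the known concentrations and solving, log [Fe²⁺(aq)] = −0.167 and [Fe²⁺(aq)] = 0.68 M.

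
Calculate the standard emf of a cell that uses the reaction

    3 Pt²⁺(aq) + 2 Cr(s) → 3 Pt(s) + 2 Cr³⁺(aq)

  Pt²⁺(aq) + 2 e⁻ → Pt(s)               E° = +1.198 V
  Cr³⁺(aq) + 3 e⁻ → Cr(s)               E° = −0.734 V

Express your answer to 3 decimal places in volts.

+1.932 V

Pt²⁺(aq) gains electrons, so the Pt²⁺/Pt couple is the cathode; the Cr³⁺/Cr couple is the anode.
E°cell = E°(cathode) − E°(anode) = +1.198 − (−0.734) = +1.932 V.
The positive value indicates the reaction is spontaneous as written.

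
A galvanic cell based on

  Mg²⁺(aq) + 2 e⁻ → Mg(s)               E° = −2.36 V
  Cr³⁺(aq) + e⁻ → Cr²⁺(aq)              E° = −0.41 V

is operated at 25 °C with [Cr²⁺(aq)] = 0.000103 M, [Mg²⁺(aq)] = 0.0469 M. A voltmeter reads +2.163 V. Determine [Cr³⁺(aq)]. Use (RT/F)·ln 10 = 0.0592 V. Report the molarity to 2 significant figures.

0.088 M

The Cr³⁺/Cr²⁺ couple has the larger reduction potential, so it is the cathode: E°cell = −0.41 − (−2.36) = +1.95 V and n = 2.
Since E = E° − (0.0592/n)·log Q, log Q = n(E° − E)/0.0592 = −7.196.
The balanced reaction is 2 Cr³⁺(aq) + Mg(s) → 2 Cr²⁺(aq) + Mg²⁺(aq), so Q = ([Cr²⁺(aq)]^2·[Mg²⁺(aq)]) / [Cr³⁺(aq)]^2.
Substituting the known concentrations and solving, log [Cr³⁺(aq)] = −1.054 and [Cr³⁺(aq)] = 0.088 M.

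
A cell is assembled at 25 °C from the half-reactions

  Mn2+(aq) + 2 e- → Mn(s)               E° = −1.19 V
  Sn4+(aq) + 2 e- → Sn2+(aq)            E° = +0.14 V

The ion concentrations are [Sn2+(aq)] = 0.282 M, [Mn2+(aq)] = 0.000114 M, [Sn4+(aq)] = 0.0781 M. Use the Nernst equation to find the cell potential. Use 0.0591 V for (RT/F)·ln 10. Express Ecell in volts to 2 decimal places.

The Sn⁴⁺/Sn²⁺ couple has the more positive E°, so it is the cathode; Mn²⁺/Mn is the anode.
E°cell = +0.14 − (−1.19) = +1.33 V, with n = 2 electrons transferred.
The balanced reaction is Sn4+(aq) + Mn(s) → Sn2+(aq) + Mn2+(aq), so Q = ([Sn2+(aq)]·[Mn2+(aq)]) / [Sn4+(aq)] = 0.000412 and log Q = −3.385.
Applying E = E° − (RT ln10/nF)·log Q gives +1.33 − (0.0591/2)(−3.385) = +1.43 V.

+1.43 V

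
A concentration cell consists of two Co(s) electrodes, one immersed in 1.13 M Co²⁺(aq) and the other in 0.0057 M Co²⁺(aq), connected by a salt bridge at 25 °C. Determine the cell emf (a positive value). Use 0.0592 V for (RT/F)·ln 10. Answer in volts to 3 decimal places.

0.068 V

For a concentration cell E°cell = 0, since both electrodes use the same couple.
The compartment with the higher Co²⁺(aq) concentration (1.13 M) acts as the cathode; ions are reduced there and produced at the dilute (0.0057 M) anode.
With n = 2, Ecell = −(0.0592/2)·log([dilute]/[conc]) = −(0.0592/2)·log(0.0057/1.13) = +0.068 V.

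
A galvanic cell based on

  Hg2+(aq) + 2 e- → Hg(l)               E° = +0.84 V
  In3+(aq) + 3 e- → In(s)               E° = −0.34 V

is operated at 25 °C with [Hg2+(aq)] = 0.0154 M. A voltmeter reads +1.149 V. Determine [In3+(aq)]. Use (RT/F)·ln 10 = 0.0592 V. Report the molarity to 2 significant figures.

0.071 M

Hg²⁺/Hg is the cathode (higher E°); E°cell = +0.84 − (−0.34) = +1.18 V with n = 6.
Rearranging E = E° − (0.0592/n)·log Q gives log Q = 6(+1.18 − (+1.149))/0.0592 = 3.142.
Balancing electrons gives 3 Hg2+(aq) + 2 In(s) → 3 Hg(l) + 2 In3+(aq); thus Q = [In3+(aq)]^2 / [Hg2+(aq)]^3.
Substituting the known concentrations and solving, log [In3+(aq)] = −1.148 and [In3+(aq)] = 0.071 M.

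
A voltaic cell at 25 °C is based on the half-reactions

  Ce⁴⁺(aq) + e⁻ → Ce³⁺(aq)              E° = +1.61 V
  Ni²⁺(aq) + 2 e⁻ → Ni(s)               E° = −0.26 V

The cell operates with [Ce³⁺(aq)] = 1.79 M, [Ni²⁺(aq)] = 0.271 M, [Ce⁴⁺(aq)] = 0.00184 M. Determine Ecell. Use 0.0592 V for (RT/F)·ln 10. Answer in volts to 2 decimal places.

The Ce⁴⁺/Ce³⁺ couple has the more positive E°, so it is the cathode; Ni²⁺/Ni is the anode.
The standard potential is +1.61 − (−0.26) = +1.87 V and the balanced reaction transfers n = 2 electrons.
The balanced reaction is 2 Ce⁴⁺(aq) + Ni(s) → 2 Ce³⁺(aq) + Ni²⁺(aq), so Q = ([Ce³⁺(aq)]^2·[Ni²⁺(aq)]) / [Ce⁴⁺(aq)]^2 = 2.56×10^5 and log Q = 5.409.
Applying E = E° − (RT ln10/nF)·log Q gives +1.87 − (0.0592/2)(5.409) = +1.71 V.

+1.71 V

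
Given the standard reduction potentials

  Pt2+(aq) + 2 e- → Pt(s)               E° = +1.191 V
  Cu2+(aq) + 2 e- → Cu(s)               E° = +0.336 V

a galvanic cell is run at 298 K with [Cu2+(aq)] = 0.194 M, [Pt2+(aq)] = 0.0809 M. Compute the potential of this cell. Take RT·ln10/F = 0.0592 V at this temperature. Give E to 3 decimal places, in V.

Since E°(Pt²⁺/Pt) > E°(Cu²⁺/Cu), Pt²⁺/Pt serves as the cathode.
E°cell = +1.191 − (+0.336) = +0.855 V, with n = 2 electrons transferred.
Balancing gives Pt2+(aq) + Cu(s) → Pt(s) + Cu2+(aq); hence Q = [Cu2+(aq)] / [Pt2+(aq)] = 2.4 (log Q = 0.380).
By the Nernst equation, E = +0.855 − (0.0592/2)·(0.380) = +0.844 V.

+0.844 V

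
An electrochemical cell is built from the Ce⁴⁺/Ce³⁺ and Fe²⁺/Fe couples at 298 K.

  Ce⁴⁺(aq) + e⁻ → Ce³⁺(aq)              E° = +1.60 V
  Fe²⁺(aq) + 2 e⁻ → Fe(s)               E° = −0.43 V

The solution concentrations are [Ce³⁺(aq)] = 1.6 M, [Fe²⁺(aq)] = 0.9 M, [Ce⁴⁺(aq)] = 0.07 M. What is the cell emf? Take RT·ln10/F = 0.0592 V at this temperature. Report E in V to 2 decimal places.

+1.95 V

Since E°(Ce⁴⁺/Ce³⁺) > E°(Fe²⁺/Fe), Ce⁴⁺/Ce³⁺ serves as the cathode.
E°cell = +1.60 − (−0.43) = +2.03 V, with n = 2 electrons transferred.
The balanced reaction is 2 Ce⁴⁺(aq) + Fe(s) → 2 Ce³⁺(aq) + Fe²⁺(aq), so Q = ([Ce³⁺(aq)]^2·[Fe²⁺(aq)]) / [Ce⁴⁺(aq)]^2 = 470 and log Q = 2.672.
By the Nernst equation, E = +2.03 − (0.0592/2)·(2.672) = +1.95 V.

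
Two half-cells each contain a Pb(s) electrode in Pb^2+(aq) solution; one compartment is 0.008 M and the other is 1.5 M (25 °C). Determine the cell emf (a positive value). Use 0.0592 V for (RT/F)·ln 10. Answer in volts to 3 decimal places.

For a concentration cell E°cell = 0, since both electrodes use the same couple.
The compartment with the higher Pb^2+(aq) concentration (1.5 M) acts as the cathode; ions are reduced there and produced at the dilute (0.008 M) anode.
With n = 2, Ecell = −(0.0592/2)·log([dilute]/[conc]) = −(0.0592/2)·log(0.008/1.5) = +0.067 V.

0.067 V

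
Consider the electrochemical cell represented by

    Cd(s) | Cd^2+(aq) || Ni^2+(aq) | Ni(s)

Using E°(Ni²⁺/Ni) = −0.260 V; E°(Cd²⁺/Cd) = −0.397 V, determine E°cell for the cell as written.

+0.137 V

By convention the left-hand electrode in cell notation is the anode (oxidation) and the right-hand electrode is the cathode (reduction).
E°cell = E°(right) − E°(left) = −0.260 − (−0.397) = +0.137 V.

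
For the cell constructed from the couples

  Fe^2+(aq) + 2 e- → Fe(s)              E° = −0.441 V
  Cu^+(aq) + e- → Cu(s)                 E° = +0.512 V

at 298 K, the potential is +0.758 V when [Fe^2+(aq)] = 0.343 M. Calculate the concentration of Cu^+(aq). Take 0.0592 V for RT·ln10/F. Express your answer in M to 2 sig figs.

The Cu⁺/Cu couple has the larger reduction potential, so it is the cathode: E°cell = +0.512 − (−0.441) = +0.953 V and n = 2.
Rearranging E = E° − (0.0592/n)·log Q gives log Q = 2(+0.953 − (+0.758))/0.0592 = 6.588.
The balanced reaction is 2 Cu^+(aq) + Fe(s) → 2 Cu(s) + Fe^2+(aq), so Q = [Fe^2+(aq)] / [Cu^+(aq)]^2.
Substituting the known concentrations and solving, log [Cu^+(aq)] = −3.526 and [Cu^+(aq)] = 0.00030 M.

0.00030 M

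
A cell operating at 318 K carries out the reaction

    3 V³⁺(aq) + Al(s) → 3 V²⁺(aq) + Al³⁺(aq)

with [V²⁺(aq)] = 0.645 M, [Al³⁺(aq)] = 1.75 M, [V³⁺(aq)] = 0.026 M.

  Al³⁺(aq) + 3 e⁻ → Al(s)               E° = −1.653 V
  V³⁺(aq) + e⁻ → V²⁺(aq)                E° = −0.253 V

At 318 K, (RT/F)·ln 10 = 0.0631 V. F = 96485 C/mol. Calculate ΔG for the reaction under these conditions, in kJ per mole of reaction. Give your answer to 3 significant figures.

The standard cell potential is −0.253 − (−1.653) = +1.400 V, with n = 3 electrons in the balanced equation.
Q = ([V²⁺(aq)]^3·[Al³⁺(aq)]) / [V³⁺(aq)]^3 = 2.67×10^4, so log Q = 4.427 and E = +1.400 − (0.0631/3)(4.427) = +1.3069 V.
ΔG = −nFE = −(3)(96485)(+1.3069) J/mol = −378 kJ/mol.

−378 kJ/mol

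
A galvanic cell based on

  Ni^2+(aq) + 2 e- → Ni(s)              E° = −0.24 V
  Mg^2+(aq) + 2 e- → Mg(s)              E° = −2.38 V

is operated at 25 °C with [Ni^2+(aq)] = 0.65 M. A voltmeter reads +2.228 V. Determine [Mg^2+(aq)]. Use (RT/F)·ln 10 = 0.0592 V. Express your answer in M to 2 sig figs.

Ni²⁺/Ni is the cathode (higher E°); E°cell = −0.24 − (−2.38) = +2.14 V with n = 2.
Since E = E° − (0.0592/n)·log Q, log Q = n(E° − E)/0.0592 = −2.973.
For Ni^2+(aq) + Mg(s) → Ni(s) + Mg^2+(aq), the reaction quotient is Q = [Mg^2+(aq)] / [Ni^2+(aq)].
Isolating [Mg^2+(aq)] in Q = 10^{−2.973} yields log [Mg^2+(aq)] = −3.160, i.e. 0.00069 M.

0.00069 M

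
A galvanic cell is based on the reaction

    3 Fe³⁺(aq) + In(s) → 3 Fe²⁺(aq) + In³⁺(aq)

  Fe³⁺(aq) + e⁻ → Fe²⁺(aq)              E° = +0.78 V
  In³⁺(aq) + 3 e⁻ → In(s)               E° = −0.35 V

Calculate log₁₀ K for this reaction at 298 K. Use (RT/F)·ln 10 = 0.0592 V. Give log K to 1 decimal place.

log K = 57.3

The Fe³⁺/Fe²⁺ couple is reduced (cathode); E°cell = +0.78 − (−0.35) = +1.13 V with n = 3.
At equilibrium E = 0, so log K = nE°cell / 0.0592 = (3)(+1.13) / 0.0592 = 57.3.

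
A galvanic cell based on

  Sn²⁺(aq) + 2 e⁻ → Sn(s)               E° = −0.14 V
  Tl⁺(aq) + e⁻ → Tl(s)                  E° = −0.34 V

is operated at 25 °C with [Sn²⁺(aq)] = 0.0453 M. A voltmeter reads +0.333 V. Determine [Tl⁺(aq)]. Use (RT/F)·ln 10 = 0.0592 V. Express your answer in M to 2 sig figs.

0.0012 M

With Sn²⁺/Sn at the cathode and Tl⁺/Tl at the anode, E°cell = −0.14 − (−0.34) = +0.20 V (n = 2).
From the Nernst equation, log Q = n(E° − E)/0.0592 = 2·(+0.20 − (+0.333))/0.0592 = −4.493.
For Sn²⁺(aq) + 2 Tl(s) → Sn(s) + 2 Tl⁺(aq), the reaction quotient is Q = [Tl⁺(aq)]^2 / [Sn²⁺(aq)].
Solving for the unknown gives log [Tl⁺(aq)] = −2.918, so [Tl⁺(aq)] ≈ 0.0012 M.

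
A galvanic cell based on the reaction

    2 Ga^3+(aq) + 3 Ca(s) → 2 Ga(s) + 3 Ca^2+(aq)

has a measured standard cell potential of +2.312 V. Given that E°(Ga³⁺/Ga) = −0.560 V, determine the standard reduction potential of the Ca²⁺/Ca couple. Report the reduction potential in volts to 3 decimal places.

−2.872 V

In the reaction as written the Ga³⁺/Ga couple is reduced (cathode) and Ca²⁺/Ca is oxidized (anode), so E°cell = E°(Ga³⁺/Ga) − E°(Ca²⁺/Ca).
E°(Ca²⁺/Ca) = E°(cathode) − E°cell = −0.560 − (+2.312) = −2.872 V.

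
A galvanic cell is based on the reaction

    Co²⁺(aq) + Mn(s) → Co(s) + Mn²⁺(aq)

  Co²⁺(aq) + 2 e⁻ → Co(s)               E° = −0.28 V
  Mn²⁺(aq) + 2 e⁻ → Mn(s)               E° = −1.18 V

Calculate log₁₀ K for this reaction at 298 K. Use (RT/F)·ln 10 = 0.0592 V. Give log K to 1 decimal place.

The Co²⁺/Co couple is reduced (cathode); E°cell = −0.28 − (−1.18) = +0.90 V with n = 2.
At equilibrium E = 0, so log K = nE°cell / 0.0592 = (2)(+0.90) / 0.0592 = 30.4.

log K = 30.4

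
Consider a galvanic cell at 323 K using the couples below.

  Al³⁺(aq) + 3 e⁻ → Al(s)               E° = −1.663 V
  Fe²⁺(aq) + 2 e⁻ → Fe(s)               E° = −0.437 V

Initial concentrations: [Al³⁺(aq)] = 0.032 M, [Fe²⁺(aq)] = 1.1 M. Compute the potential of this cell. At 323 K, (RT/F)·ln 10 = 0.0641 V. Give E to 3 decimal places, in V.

+1.259 V

Fe²⁺/Fe is reduced (cathode, E° = −0.437 V) and Al³⁺/Al is oxidized (anode).
E°cell = E°cat − E°an = −0.437 − (−1.663) = +1.226 V; n = 6.
The balanced reaction is 3 Fe²⁺(aq) + 2 Al(s) → 3 Fe(s) + 2 Al³⁺(aq), so Q = [Al³⁺(aq)]^2 / [Fe²⁺(aq)]^3 = 0.000769 and log Q = −3.114.
By the Nernst equation, E = +1.226 − (0.0641/6)·(−3.114) = +1.259 V.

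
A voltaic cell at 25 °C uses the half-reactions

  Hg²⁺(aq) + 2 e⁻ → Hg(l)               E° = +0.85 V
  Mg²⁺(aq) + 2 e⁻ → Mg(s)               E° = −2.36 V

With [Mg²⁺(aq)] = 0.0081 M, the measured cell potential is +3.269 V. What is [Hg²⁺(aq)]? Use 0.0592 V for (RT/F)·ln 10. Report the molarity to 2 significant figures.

Hg²⁺/Hg is the cathode (higher E°); E°cell = +0.85 − (−2.36) = +3.21 V with n = 2.
From the Nernst equation, log Q = n(E° − E)/0.0592 = 2·(+3.21 − (+3.269))/0.0592 = −1.993.
Balancing electrons gives Hg²⁺(aq) + Mg(s) → Hg(l) + Mg²⁺(aq); thus Q = [Mg²⁺(aq)] / [Hg²⁺(aq)].
Substituting the known concentrations and solving, log [Hg²⁺(aq)] = −0.099 and [Hg²⁺(aq)] = 0.80 M.

0.80 M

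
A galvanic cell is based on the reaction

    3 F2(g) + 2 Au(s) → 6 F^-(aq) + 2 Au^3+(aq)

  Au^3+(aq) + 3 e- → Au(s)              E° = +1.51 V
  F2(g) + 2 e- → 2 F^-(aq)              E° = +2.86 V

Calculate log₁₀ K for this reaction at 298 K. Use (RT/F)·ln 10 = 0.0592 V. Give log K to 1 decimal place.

The F₂/F⁻ couple is reduced (cathode); E°cell = +2.86 − (+1.51) = +1.35 V with n = 6.
At equilibrium E = 0, so log K = nE°cell / 0.0592 = (6)(+1.35) / 0.0592 = 136.8.

log K = 136.8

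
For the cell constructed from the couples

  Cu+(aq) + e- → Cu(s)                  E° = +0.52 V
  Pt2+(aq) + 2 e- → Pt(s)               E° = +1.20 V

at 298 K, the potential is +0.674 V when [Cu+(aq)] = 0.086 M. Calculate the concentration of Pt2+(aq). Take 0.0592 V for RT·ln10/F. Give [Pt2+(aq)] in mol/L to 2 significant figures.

0.0046 M

The Pt²⁺/Pt couple has the larger reduction potential, so it is the cathode: E°cell = +1.20 − (+0.52) = +0.68 V and n = 2.
From the Nernst equation, log Q = n(E° − E)/0.0592 = 2·(+0.68 − (+0.674))/0.0592 = 0.203.
The balanced reaction is Pt2+(aq) + 2 Cu(s) → Pt(s) + 2 Cu+(aq), so Q = [Cu+(aq)]^2 / [Pt2+(aq)].
Substituting the known concentrations and solving, log [Pt2+(aq)] = −2.334 and [Pt2+(aq)] = 0.0046 M.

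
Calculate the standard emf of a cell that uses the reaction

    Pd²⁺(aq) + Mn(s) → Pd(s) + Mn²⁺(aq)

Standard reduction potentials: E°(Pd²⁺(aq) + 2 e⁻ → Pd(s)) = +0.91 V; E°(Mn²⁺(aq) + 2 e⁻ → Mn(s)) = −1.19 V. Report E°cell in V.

+2.10 V

In the reaction as written, Pd²⁺(aq) is reduced (cathode) and Mn²⁺(aq) is produced by oxidation at the anode.
E°cell = E°(cathode) − E°(anode) = +0.91 − (−1.19) = +2.10 V.
The positive value indicates the reaction is spontaneous as written.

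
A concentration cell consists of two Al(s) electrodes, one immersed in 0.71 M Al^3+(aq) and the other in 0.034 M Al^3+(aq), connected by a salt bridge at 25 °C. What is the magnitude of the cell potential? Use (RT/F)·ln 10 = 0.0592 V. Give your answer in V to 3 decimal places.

0.026 V

For a concentration cell E°cell = 0, since both electrodes use the same couple.
The compartment with the higher Al^3+(aq) concentration (0.71 M) acts as the cathode; ions are reduced there and produced at the dilute (0.034 M) anode.
With n = 3, Ecell = −(0.0592/3)·log([dilute]/[conc]) = −(0.0592/3)·log(0.034/0.71) = +0.026 V.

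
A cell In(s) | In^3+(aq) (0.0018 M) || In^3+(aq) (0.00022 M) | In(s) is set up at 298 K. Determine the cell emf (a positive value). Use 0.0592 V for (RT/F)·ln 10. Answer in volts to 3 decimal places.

For a concentration cell E°cell = 0, since both electrodes use the same couple.
The compartment with the higher In^3+(aq) concentration (0.0018 M) acts as the cathode; ions are reduced there and produced at the dilute (0.00022 M) anode.
With n = 3, Ecell = −(0.0592/3)·log([dilute]/[conc]) = −(0.0592/3)·log(0.00022/0.0018) = +0.018 V.

0.018 V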